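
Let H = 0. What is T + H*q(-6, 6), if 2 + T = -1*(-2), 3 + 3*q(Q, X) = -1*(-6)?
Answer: 0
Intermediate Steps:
q(Q, X) = 1 (q(Q, X) = -1 + (-1*(-6))/3 = -1 + (1/3)*6 = -1 + 2 = 1)
T = 0 (T = -2 - 1*(-2) = -2 + 2 = 0)
T + H*q(-6, 6) = 0 + 0*1 = 0 + 0 = 0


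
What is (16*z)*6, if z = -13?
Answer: -1248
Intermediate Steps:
(16*z)*6 = (16*(-13))*6 = -208*6 = -1248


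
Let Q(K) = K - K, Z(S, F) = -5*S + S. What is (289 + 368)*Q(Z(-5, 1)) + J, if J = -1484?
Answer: -1484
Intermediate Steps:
Z(S, F) = -4*S
Q(K) = 0
(289 + 368)*Q(Z(-5, 1)) + J = (289 + 368)*0 - 1484 = 657*0 - 1484 = 0 - 1484 = -1484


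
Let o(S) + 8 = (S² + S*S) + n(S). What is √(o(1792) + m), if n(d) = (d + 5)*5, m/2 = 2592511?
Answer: √11616527 ≈ 3408.3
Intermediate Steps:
m = 5185022 (m = 2*2592511 = 5185022)
n(d) = 25 + 5*d (n(d) = (5 + d)*5 = 25 + 5*d)
o(S) = 17 + 2*S² + 5*S (o(S) = -8 + ((S² + S*S) + (25 + 5*S)) = -8 + ((S² + S²) + (25 + 5*S)) = -8 + (2*S² + (25 + 5*S)) = -8 + (25 + 2*S² + 5*S) = 17 + 2*S² + 5*S)
√(o(1792) + m) = √((17 + 2*1792² + 5*1792) + 5185022) = √((17 + 2*3211264 + 8960) + 5185022) = √((17 + 6422528 + 8960) + 5185022) = √(6431505 + 5185022) = √11616527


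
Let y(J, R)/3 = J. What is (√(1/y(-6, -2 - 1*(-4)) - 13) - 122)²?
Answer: (732 - I*√470)²/36 ≈ 14871.0 - 881.63*I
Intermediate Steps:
y(J, R) = 3*J
(√(1/y(-6, -2 - 1*(-4)) - 13) - 122)² = (√(1/(3*(-6)) - 13) - 122)² = (√(1/(-18) - 13) - 122)² = (√(-1/18 - 13) - 122)² = (√(-235/18) - 122)² = (I*√470/6 - 122)² = (-122 + I*√470/6)²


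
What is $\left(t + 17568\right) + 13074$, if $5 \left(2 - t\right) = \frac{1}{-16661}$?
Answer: $\frac{2552798421}{83305} \approx 30644.0$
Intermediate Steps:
$t = \frac{166611}{83305}$ ($t = 2 - \frac{1}{5 \left(-16661\right)} = 2 - - \frac{1}{83305} = 2 + \frac{1}{83305} = \frac{166611}{83305} \approx 2.0$)
$\left(t + 17568\right) + 13074 = \left(\frac{166611}{83305} + 17568\right) + 13074 = \frac{1463668851}{83305} + 13074 = \frac{2552798421}{83305}$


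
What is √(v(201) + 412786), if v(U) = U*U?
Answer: √453187 ≈ 673.19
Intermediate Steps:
v(U) = U²
√(v(201) + 412786) = √(201² + 412786) = √(40401 + 412786) = √453187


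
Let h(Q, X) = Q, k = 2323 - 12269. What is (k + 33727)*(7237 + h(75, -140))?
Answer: 173886672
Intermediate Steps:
k = -9946
(k + 33727)*(7237 + h(75, -140)) = (-9946 + 33727)*(7237 + 75) = 23781*7312 = 173886672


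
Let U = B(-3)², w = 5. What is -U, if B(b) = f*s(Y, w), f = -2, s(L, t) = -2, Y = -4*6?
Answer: -16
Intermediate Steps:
Y = -24
B(b) = 4 (B(b) = -2*(-2) = 4)
U = 16 (U = 4² = 16)
-U = -1*16 = -16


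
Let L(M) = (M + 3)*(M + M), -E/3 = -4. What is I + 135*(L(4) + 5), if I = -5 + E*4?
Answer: 8278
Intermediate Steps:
E = 12 (E = -3*(-4) = 12)
L(M) = 2*M*(3 + M) (L(M) = (3 + M)*(2*M) = 2*M*(3 + M))
I = 43 (I = -5 + 12*4 = -5 + 48 = 43)
I + 135*(L(4) + 5) = 43 + 135*(2*4*(3 + 4) + 5) = 43 + 135*(2*4*7 + 5) = 43 + 135*(56 + 5) = 43 + 135*61 = 43 + 8235 = 8278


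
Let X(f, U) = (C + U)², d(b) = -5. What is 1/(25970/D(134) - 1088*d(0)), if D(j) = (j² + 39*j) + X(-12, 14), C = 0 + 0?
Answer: 11689/63601145 ≈ 0.00018379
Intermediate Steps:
C = 0
X(f, U) = U² (X(f, U) = (0 + U)² = U²)
D(j) = 196 + j² + 39*j (D(j) = (j² + 39*j) + 14² = (j² + 39*j) + 196 = 196 + j² + 39*j)
1/(25970/D(134) - 1088*d(0)) = 1/(25970/(196 + 134² + 39*134) - 1088*(-5)) = 1/(25970/(196 + 17956 + 5226) + 5440) = 1/(25970/23378 + 5440) = 1/(25970*(1/23378) + 5440) = 1/(12985/11689 + 5440) = 1/(63601145/11689) = 11689/63601145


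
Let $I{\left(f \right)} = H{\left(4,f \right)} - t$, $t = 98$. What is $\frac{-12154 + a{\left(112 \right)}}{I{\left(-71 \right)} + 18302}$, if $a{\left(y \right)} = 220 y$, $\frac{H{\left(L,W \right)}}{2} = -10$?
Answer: $\frac{6243}{9092} \approx 0.68665$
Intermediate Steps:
$H{\left(L,W \right)} = -20$ ($H{\left(L,W \right)} = 2 \left(-10\right) = -20$)
$I{\left(f \right)} = -118$ ($I{\left(f \right)} = -20 - 98 = -118$)
$\frac{-12154 + a{\left(112 \right)}}{I{\left(-71 \right)} + 18302} = \frac{-12154 + 220 \cdot 112}{-118 + 18302} = \frac{-12154 + 24640}{18184} = 12486 \cdot \frac{1}{18184} = \frac{6243}{9092}$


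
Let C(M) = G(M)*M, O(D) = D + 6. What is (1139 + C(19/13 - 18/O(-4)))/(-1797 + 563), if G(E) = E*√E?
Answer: -1139/1234 - 33614*I*√26/1355549 ≈ -0.92301 - 0.12644*I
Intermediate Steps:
G(E) = E^(3/2)
O(D) = 6 + D
C(M) = M^(5/2) (C(M) = M^(3/2)*M = M^(5/2))
(1139 + C(19/13 - 18/O(-4)))/(-1797 + 563) = (1139 + (19/13 - 18/(6 - 4))^(5/2))/(-1797 + 563) = (1139 + (19*(1/13) - 18/2)^(5/2))/(-1234) = (1139 + (19/13 - 18*½)^(5/2))*(-1/1234) = (1139 + (19/13 - 9)^(5/2))*(-1/1234) = (1139 + (-98/13)^(5/2))*(-1/1234) = (1139 + 67228*I*√26/2197)*(-1/1234) = -1139/1234 - 33614*I*√26/1355549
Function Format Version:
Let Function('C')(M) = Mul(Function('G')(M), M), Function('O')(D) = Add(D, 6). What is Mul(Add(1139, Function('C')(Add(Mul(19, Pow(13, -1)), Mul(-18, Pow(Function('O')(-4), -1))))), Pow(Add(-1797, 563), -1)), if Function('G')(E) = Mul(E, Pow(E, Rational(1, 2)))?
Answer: Add(Rational(-1139, 1234), Mul(Rational(-33614, 1355549), I, Pow(26, Rational(1, 2)))) ≈ Add(-0.92301, Mul(-0.12644, I))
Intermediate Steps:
Function('G')(E) = Pow(E, Rational(3, 2))
Function('O')(D) = Add(6, D)
Function('C')(M) = Pow(M, Rational(5, 2)) (Function('C')(M) = Mul(Pow(M, Rational(3, 2)), M) = Pow(M, Rational(5, 2)))
Mul(Add(1139, Function('C')(Add(Mul(19, Pow(13, -1)), Mul(-18, Pow(Function('O')(-4), -1))))), Pow(Add(-1797, 563), -1)) = Mul(Add(1139, Pow(Add(Mul(19, Pow(13, -1)), Mul(-18, Pow(Add(6, -4), -1))), Rational(5, 2))), Pow(Add(-1797, 563), -1)) = Mul(Add(1139, Pow(Add(Mul(19, Rational(1, 13)), Mul(-18, Pow(2, -1))), Rational(5, 2))), Pow(-1234, -1)) = Mul(Add(1139, Pow(Add(Rational(19, 13), Mul(-18, Rational(1, 2))), Rational(5, 2))), Rational(-1, 1234)) = Mul(Add(1139, Pow(Add(Rational(19, 13), -9), Rational(5, 2))), Rational(-1, 1234)) = Mul(Add(1139, Pow(Rational(-98, 13), Rational(5, 2))), Rational(-1, 1234)) = Mul(Add(1139, Mul(Rational(67228, 2197), I, Pow(26, Rational(1, 2)))), Rational(-1, 1234)) = Add(Rational(-1139, 1234), Mul(Rational(-33614, 1355549), I, Pow(26, Rational(1, 2))))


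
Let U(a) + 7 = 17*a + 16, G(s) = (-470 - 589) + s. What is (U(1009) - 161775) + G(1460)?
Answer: -144212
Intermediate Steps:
G(s) = -1059 + s
U(a) = 9 + 17*a (U(a) = -7 + (17*a + 16) = -7 + (16 + 17*a) = 9 + 17*a)
(U(1009) - 161775) + G(1460) = ((9 + 17*1009) - 161775) + (-1059 + 1460) = ((9 + 17153) - 161775) + 401 = (17162 - 161775) + 401 = -144613 + 401 = -144212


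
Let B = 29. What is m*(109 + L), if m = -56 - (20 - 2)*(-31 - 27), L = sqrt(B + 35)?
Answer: 115596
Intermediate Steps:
L = 8 (L = sqrt(29 + 35) = sqrt(64) = 8)
m = 988 (m = -56 - 18*(-58) = -56 - 1*(-1044) = -56 + 1044 = 988)
m*(109 + L) = 988*(109 + 8) = 988*117 = 115596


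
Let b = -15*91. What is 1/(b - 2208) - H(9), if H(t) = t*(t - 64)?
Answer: 1768634/3573 ≈ 495.00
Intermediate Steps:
b = -1365
H(t) = t*(-64 + t)
1/(b - 2208) - H(9) = 1/(-1365 - 2208) - 9*(-64 + 9) = 1/(-3573) - 9*(-55) = -1/3573 - 1*(-495) = -1/3573 + 495 = 1768634/3573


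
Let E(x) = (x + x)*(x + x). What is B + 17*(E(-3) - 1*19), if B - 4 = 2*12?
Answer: 317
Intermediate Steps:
E(x) = 4*x² (E(x) = (2*x)*(2*x) = 4*x²)
B = 28 (B = 4 + 2*12 = 4 + 24 = 28)
B + 17*(E(-3) - 1*19) = 28 + 17*(4*(-3)² - 1*19) = 28 + 17*(4*9 - 19) = 28 + 17*(36 - 19) = 28 + 17*17 = 28 + 289 = 317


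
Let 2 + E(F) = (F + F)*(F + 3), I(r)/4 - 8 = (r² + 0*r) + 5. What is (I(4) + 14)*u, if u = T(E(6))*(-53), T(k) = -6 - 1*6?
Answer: 82680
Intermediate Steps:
I(r) = 52 + 4*r² (I(r) = 32 + 4*((r² + 0*r) + 5) = 32 + 4*((r² + 0) + 5) = 32 + 4*(r² + 5) = 32 + 4*(5 + r²) = 32 + (20 + 4*r²) = 52 + 4*r²)
E(F) = -2 + 2*F*(3 + F) (E(F) = -2 + (F + F)*(F + 3) = -2 + (2*F)*(3 + F) = -2 + 2*F*(3 + F))
T(k) = -12 (T(k) = -6 - 6 = -12)
u = 636 (u = -12*(-53) = 636)
(I(4) + 14)*u = ((52 + 4*4²) + 14)*636 = ((52 + 4*16) + 14)*636 = ((52 + 64) + 14)*636 = (116 + 14)*636 = 130*636 = 82680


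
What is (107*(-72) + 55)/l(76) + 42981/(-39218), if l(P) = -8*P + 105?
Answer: 278359039/19726654 ≈ 14.111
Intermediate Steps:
l(P) = 105 - 8*P
(107*(-72) + 55)/l(76) + 42981/(-39218) = (107*(-72) + 55)/(105 - 8*76) + 42981/(-39218) = (-7704 + 55)/(105 - 608) + 42981*(-1/39218) = -7649/(-503) - 42981/39218 = -7649*(-1/503) - 42981/39218 = 7649/503 - 42981/39218 = 278359039/19726654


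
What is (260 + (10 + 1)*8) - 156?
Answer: 192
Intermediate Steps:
(260 + (10 + 1)*8) - 156 = (260 + 11*8) - 156 = (260 + 88) - 156 = 348 - 156 = 192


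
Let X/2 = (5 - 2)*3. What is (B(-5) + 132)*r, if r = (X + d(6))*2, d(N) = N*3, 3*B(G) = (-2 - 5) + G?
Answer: 9216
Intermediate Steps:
B(G) = -7/3 + G/3 (B(G) = ((-2 - 5) + G)/3 = (-7 + G)/3 = -7/3 + G/3)
X = 18 (X = 2*((5 - 2)*3) = 2*(3*3) = 2*9 = 18)
d(N) = 3*N
r = 72 (r = (18 + 3*6)*2 = (18 + 18)*2 = 36*2 = 72)
(B(-5) + 132)*r = ((-7/3 + (1/3)*(-5)) + 132)*72 = ((-7/3 - 5/3) + 132)*72 = (-4 + 132)*72 = 128*72 = 9216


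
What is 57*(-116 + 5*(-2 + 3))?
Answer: -6327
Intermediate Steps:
57*(-116 + 5*(-2 + 3)) = 57*(-116 + 5*1) = 57*(-116 + 5) = 57*(-111) = -6327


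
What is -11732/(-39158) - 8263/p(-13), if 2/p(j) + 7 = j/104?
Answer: 1317375235/44752 ≈ 29437.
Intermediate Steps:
p(j) = 2/(-7 + j/104)
-11732/(-39158) - 8263/p(-13) = -11732/(-39158) - 8263/(208/(-728 - 13)) = -11732*(-1/39158) - 8263/(208/(-741)) = 838/2797 - 8263/(208*(-1/741)) = 838/2797 - 8263/(-16/57) = 838/2797 - 8263*(-57/16) = 838/2797 + 470991/16 = 1317375235/44752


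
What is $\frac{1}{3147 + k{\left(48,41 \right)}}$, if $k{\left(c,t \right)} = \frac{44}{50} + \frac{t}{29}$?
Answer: $\frac{725}{2283238} \approx 0.00031753$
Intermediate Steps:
$k{\left(c,t \right)} = \frac{22}{25} + \frac{t}{29}$ ($k{\left(c,t \right)} = 44 \cdot \frac{1}{50} + t \frac{1}{29} = \frac{22}{25} + \frac{t}{29}$)
$\frac{1}{3147 + k{\left(48,41 \right)}} = \frac{1}{3147 + \left(\frac{22}{25} + \frac{1}{29} \cdot 41\right)} = \frac{1}{3147 + \left(\frac{22}{25} + \frac{41}{29}\right)} = \frac{1}{3147 + \frac{1663}{725}} = \frac{1}{\frac{2283238}{725}} = \frac{725}{2283238}$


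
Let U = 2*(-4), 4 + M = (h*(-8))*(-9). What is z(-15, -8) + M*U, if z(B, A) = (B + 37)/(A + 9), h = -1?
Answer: 630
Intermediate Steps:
M = -76 (M = -4 - 1*(-8)*(-9) = -4 + 8*(-9) = -4 - 72 = -76)
z(B, A) = (37 + B)/(9 + A)
U = -8
z(-15, -8) + M*U = (37 - 15)/(9 - 8) - 76*(-8) = 22/1 + 608 = 1*22 + 608 = 22 + 608 = 630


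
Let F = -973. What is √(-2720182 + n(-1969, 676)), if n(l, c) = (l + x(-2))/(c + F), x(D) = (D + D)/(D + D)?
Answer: I*√2962270982/33 ≈ 1649.3*I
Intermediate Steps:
x(D) = 1 (x(D) = (2*D)/((2*D)) = (2*D)*(1/(2*D)) = 1)
n(l, c) = (1 + l)/(-973 + c) (n(l, c) = (l + 1)/(c - 973) = (1 + l)/(-973 + c))
√(-2720182 + n(-1969, 676)) = √(-2720182 + (1 - 1969)/(-973 + 676)) = √(-2720182 - 1968/(-297)) = √(-2720182 - 1/297*(-1968)) = √(-2720182 + 656/99) = √(-269297362/99) = I*√2962270982/33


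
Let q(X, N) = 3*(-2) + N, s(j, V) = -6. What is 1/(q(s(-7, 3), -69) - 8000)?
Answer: -1/8075 ≈ -0.00012384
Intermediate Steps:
q(X, N) = -6 + N
1/(q(s(-7, 3), -69) - 8000) = 1/((-6 - 69) - 8000) = 1/(-75 - 8000) = 1/(-8075) = -1/8075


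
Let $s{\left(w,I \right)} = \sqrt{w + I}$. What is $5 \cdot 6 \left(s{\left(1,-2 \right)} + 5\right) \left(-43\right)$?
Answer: $-6450 - 1290 i \approx -6450.0 - 1290.0 i$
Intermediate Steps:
$s{\left(w,I \right)} = \sqrt{I + w}$
$5 \cdot 6 \left(s{\left(1,-2 \right)} + 5\right) \left(-43\right) = 5 \cdot 6 \left(\sqrt{-2 + 1} + 5\right) \left(-43\right) = 5 \cdot 6 \left(\sqrt{-1} + 5\right) \left(-43\right) = 5 \cdot 6 \left(i + 5\right) \left(-43\right) = 5 \cdot 6 \left(5 + i\right) \left(-43\right) = 5 \left(30 + 6 i\right) \left(-43\right) = \left(150 + 30 i\right) \left(-43\right) = -6450 - 1290 i$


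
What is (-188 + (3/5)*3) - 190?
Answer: -1881/5 ≈ -376.20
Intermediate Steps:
(-188 + (3/5)*3) - 190 = (-188 + ((⅕)*3)*3) - 190 = (-188 + (⅗)*3) - 190 = (-188 + 9/5) - 190 = -931/5 - 190 = -1881/5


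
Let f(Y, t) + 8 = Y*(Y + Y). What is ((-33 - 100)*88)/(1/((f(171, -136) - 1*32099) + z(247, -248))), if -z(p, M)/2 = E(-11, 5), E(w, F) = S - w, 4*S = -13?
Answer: -308511588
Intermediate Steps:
S = -13/4 (S = (¼)*(-13) = -13/4 ≈ -3.2500)
E(w, F) = -13/4 - w
z(p, M) = -31/2 (z(p, M) = -2*(-13/4 - 1*(-11)) = -2*(-13/4 + 11) = -2*31/4 = -31/2)
f(Y, t) = -8 + 2*Y² (f(Y, t) = -8 + Y*(Y + Y) = -8 + Y*(2*Y) = -8 + 2*Y²)
((-33 - 100)*88)/(1/((f(171, -136) - 1*32099) + z(247, -248))) = ((-33 - 100)*88)/(1/(((-8 + 2*171²) - 1*32099) - 31/2)) = (-133*88)/(1/(((-8 + 2*29241) - 32099) - 31/2)) = -(-375868108 + 11704*(-8 + 58482)) = -11704/(1/((58474 - 32099) - 31/2)) = -11704/(1/(26375 - 31/2)) = -11704/(1/(52719/2)) = -11704/2/52719 = -11704*52719/2 = -308511588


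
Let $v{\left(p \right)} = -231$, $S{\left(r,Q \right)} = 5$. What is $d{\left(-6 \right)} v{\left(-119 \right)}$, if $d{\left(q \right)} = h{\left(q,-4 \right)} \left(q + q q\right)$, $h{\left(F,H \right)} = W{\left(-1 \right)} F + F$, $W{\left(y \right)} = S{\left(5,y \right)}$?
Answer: $249480$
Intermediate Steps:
$W{\left(y \right)} = 5$
$h{\left(F,H \right)} = 6 F$ ($h{\left(F,H \right)} = 5 F + F = 6 F$)
$d{\left(q \right)} = 6 q \left(q + q^{2}\right)$ ($d{\left(q \right)} = 6 q \left(q + q q\right) = 6 q \left(q + q^{2}\right)$)
$d{\left(-6 \right)} v{\left(-119 \right)} = 6 \left(-6\right)^{2} \left(1 - 6\right) \left(-231\right) = 6 \cdot 36 \left(-5\right) \left(-231\right) = \left(-1080\right) \left(-231\right) = 249480$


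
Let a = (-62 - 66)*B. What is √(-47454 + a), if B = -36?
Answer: I*√42846 ≈ 206.99*I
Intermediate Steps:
a = 4608 (a = (-62 - 66)*(-36) = -128*(-36) = 4608)
√(-47454 + a) = √(-47454 + 4608) = √(-42846) = I*√42846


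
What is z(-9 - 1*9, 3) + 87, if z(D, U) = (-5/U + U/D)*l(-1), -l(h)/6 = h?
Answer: 76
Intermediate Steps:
l(h) = -6*h
z(D, U) = -30/U + 6*U/D (z(D, U) = (-5/U + U/D)*(-6*(-1)) = (-5/U + U/D)*6 = -30/U + 6*U/D)
z(-9 - 1*9, 3) + 87 = (-30/3 + 6*3/(-9 - 1*9)) + 87 = (-30*1/3 + 6*3/(-9 - 9)) + 87 = (-10 + 6*3/(-18)) + 87 = (-10 + 6*3*(-1/18)) + 87 = (-10 - 1) + 87 = -11 + 87 = 76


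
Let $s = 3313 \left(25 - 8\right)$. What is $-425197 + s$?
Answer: $-368876$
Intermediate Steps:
$s = 56321$ ($s = 3313 \left(25 - 8\right) = 3313 \cdot 17 = 56321$)
$-425197 + s = -425197 + 56321 = -368876$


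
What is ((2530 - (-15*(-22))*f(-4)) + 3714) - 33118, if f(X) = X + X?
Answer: -24234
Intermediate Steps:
f(X) = 2*X
((2530 - (-15*(-22))*f(-4)) + 3714) - 33118 = ((2530 - (-15*(-22))*2*(-4)) + 3714) - 33118 = ((2530 - 330*(-8)) + 3714) - 33118 = ((2530 - 1*(-2640)) + 3714) - 33118 = ((2530 + 2640) + 3714) - 33118 = (5170 + 3714) - 33118 = 8884 - 33118 = -24234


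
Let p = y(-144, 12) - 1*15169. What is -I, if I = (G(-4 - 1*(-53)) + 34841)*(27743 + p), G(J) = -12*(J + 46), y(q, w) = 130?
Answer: -428137504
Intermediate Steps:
p = -15039 (p = 130 - 1*15169 = 130 - 15169 = -15039)
G(J) = -552 - 12*J (G(J) = -12*(46 + J) = -552 - 12*J)
I = 428137504 (I = ((-552 - 12*(-4 - 1*(-53))) + 34841)*(27743 - 15039) = ((-552 - 12*(-4 + 53)) + 34841)*12704 = ((-552 - 12*49) + 34841)*12704 = ((-552 - 588) + 34841)*12704 = (-1140 + 34841)*12704 = 33701*12704 = 428137504)
-I = -1*428137504 = -428137504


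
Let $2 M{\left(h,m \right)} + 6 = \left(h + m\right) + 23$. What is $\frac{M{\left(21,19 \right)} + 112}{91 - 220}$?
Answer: $- \frac{281}{258} \approx -1.0891$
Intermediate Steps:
$M{\left(h,m \right)} = \frac{17}{2} + \frac{h}{2} + \frac{m}{2}$ ($M{\left(h,m \right)} = -3 + \frac{\left(h + m\right) + 23}{2} = -3 + \frac{23 + h + m}{2} = -3 + \left(\frac{23}{2} + \frac{h}{2} + \frac{m}{2}\right) = \frac{17}{2} + \frac{h}{2} + \frac{m}{2}$)
$\frac{M{\left(21,19 \right)} + 112}{91 - 220} = \frac{\left(\frac{17}{2} + \frac{1}{2} \cdot 21 + \frac{1}{2} \cdot 19\right) + 112}{91 - 220} = \frac{\left(\frac{17}{2} + \frac{21}{2} + \frac{19}{2}\right) + 112}{91 - 220} = \frac{\frac{57}{2} + 112}{91 - 220} = \frac{281}{2 \left(-129\right)} = \frac{281}{2} \left(- \frac{1}{129}\right) = - \frac{281}{258}$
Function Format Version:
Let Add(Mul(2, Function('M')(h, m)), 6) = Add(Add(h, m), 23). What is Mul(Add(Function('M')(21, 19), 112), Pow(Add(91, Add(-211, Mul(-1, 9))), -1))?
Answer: Rational(-281, 258) ≈ -1.0891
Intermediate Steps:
Function('M')(h, m) = Add(Rational(17, 2), Mul(Rational(1, 2), h), Mul(Rational(1, 2), m)) (Function('M')(h, m) = Add(-3, Mul(Rational(1, 2), Add(Add(h, m), 23))) = Add(-3, Mul(Rational(1, 2), Add(23, h, m))) = Add(-3, Add(Rational(23, 2), Mul(Rational(1, 2), h), Mul(Rational(1, 2), m))) = Add(Rational(17, 2), Mul(Rational(1, 2), h), Mul(Rational(1, 2), m)))
Mul(Add(Function('M')(21, 19), 112), Pow(Add(91, Add(-211, Mul(-1, 9))), -1)) = Mul(Add(Add(Rational(17, 2), Mul(Rational(1, 2), 21), Mul(Rational(1, 2), 19)), 112), Pow(Add(91, Add(-211, Mul(-1, 9))), -1)) = Mul(Add(Add(Rational(17, 2), Rational(21, 2), Rational(19, 2)), 112), Pow(Add(91, Add(-211, -9)), -1)) = Mul(Add(Rational(57, 2), 112), Pow(Add(91, -220), -1)) = Mul(Rational(281, 2), Pow(-129, -1)) = Mul(Rational(281, 2), Rational(-1, 129)) = Rational(-281, 258)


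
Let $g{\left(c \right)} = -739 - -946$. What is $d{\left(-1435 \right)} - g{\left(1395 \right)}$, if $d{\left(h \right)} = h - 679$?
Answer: $-2321$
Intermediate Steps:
$d{\left(h \right)} = -679 + h$
$g{\left(c \right)} = 207$ ($g{\left(c \right)} = -739 + 946 = 207$)
$d{\left(-1435 \right)} - g{\left(1395 \right)} = \left(-679 - 1435\right) - 207 = -2114 - 207 = -2321$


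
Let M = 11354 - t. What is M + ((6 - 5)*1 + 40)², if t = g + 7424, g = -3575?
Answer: 9186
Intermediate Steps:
t = 3849 (t = -3575 + 7424 = 3849)
M = 7505 (M = 11354 - 1*3849 = 11354 - 3849 = 7505)
M + ((6 - 5)*1 + 40)² = 7505 + ((6 - 5)*1 + 40)² = 7505 + (1*1 + 40)² = 7505 + (1 + 40)² = 7505 + 41² = 7505 + 1681 = 9186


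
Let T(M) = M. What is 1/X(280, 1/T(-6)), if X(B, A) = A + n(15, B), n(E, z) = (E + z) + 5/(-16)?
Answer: 48/14137 ≈ 0.0033953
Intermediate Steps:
n(E, z) = -5/16 + E + z (n(E, z) = (E + z) + 5*(-1/16) = (E + z) - 5/16 = -5/16 + E + z)
X(B, A) = 235/16 + A + B (X(B, A) = A + (-5/16 + 15 + B) = A + (235/16 + B) = 235/16 + A + B)
1/X(280, 1/T(-6)) = 1/(235/16 + 1/(-6) + 280) = 1/(235/16 - ⅙ + 280) = 1/(14137/48) = 48/14137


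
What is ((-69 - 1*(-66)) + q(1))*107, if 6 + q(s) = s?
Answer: -856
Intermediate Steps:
q(s) = -6 + s
((-69 - 1*(-66)) + q(1))*107 = ((-69 - 1*(-66)) + (-6 + 1))*107 = ((-69 + 66) - 5)*107 = (-3 - 5)*107 = -8*107 = -856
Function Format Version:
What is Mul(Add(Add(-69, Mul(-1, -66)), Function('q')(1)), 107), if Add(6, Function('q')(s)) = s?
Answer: -856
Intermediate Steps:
Function('q')(s) = Add(-6, s)
Mul(Add(Add(-69, Mul(-1, -66)), Function('q')(1)), 107) = Mul(Add(Add(-69, Mul(-1, -66)), Add(-6, 1)), 107) = Mul(Add(Add(-69, 66), -5), 107) = Mul(Add(-3, -5), 107) = Mul(-8, 107) = -856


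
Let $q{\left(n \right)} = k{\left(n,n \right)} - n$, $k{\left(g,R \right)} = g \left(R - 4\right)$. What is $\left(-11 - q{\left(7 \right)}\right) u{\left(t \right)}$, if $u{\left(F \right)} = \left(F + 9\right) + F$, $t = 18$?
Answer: $-1125$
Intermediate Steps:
$k{\left(g,R \right)} = g \left(-4 + R\right)$
$q{\left(n \right)} = - n + n \left(-4 + n\right)$ ($q{\left(n \right)} = n \left(-4 + n\right) - n = - n + n \left(-4 + n\right)$)
$u{\left(F \right)} = 9 + 2 F$ ($u{\left(F \right)} = \left(9 + F\right) + F = 9 + 2 F$)
$\left(-11 - q{\left(7 \right)}\right) u{\left(t \right)} = \left(-11 - 7 \left(-5 + 7\right)\right) \left(9 + 2 \cdot 18\right) = \left(-11 - 7 \cdot 2\right) \left(9 + 36\right) = \left(-11 - 14\right) 45 = \left(-25\right) 45 = -1125$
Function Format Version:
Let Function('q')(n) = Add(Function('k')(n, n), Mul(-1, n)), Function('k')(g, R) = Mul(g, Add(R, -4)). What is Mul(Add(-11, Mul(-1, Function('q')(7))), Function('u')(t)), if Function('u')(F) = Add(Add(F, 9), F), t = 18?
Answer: -1125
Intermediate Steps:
Function('k')(g, R) = Mul(g, Add(-4, R))
Function('q')(n) = Add(Mul(-1, n), Mul(n, Add(-4, n))) (Function('q')(n) = Add(Mul(n, Add(-4, n)), Mul(-1, n)) = Add(Mul(-1, n), Mul(n, Add(-4, n))))
Function('u')(F) = Add(9, Mul(2, F)) (Function('u')(F) = Add(Add(9, F), F) = Add(9, Mul(2, F)))
Mul(Add(-11, Mul(-1, Function('q')(7))), Function('u')(t)) = Mul(Add(-11, Mul(-1, Mul(7, Add(-5, 7)))), Add(9, Mul(2, 18))) = Mul(Add(-11, Mul(-1, Mul(7, 2))), Add(9, 36)) = Mul(Add(-11, Mul(-1, 14)), 45) = Mul(Add(-11, -14), 45) = Mul(-25, 45) = -1125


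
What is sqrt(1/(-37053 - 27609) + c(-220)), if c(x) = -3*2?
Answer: I*sqrt(25087110126)/64662 ≈ 2.4495*I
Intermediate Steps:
c(x) = -6
sqrt(1/(-37053 - 27609) + c(-220)) = sqrt(1/(-37053 - 27609) - 6) = sqrt(1/(-64662) - 6) = sqrt(-1/64662 - 6) = sqrt(-387973/64662) = I*sqrt(25087110126)/64662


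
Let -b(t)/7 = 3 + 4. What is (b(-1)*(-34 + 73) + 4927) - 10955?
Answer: -7939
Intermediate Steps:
b(t) = -49 (b(t) = -7*(3 + 4) = -7*7 = -49)
(b(-1)*(-34 + 73) + 4927) - 10955 = (-49*(-34 + 73) + 4927) - 10955 = (-49*39 + 4927) - 10955 = (-1911 + 4927) - 10955 = 3016 - 10955 = -7939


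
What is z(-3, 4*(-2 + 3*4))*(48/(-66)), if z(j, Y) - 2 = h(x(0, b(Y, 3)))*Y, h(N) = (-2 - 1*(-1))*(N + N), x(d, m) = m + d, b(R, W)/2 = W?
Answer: 3824/11 ≈ 347.64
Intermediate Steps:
b(R, W) = 2*W
x(d, m) = d + m
h(N) = -2*N (h(N) = (-2 + 1)*(2*N) = -2*N)
z(j, Y) = 2 - 12*Y (z(j, Y) = 2 + (-2*(0 + 2*3))*Y = 2 + (-2*(0 + 6))*Y = 2 + (-2*6)*Y = 2 - 12*Y)
z(-3, 4*(-2 + 3*4))*(48/(-66)) = (2 - 48*(-2 + 3*4))*(48/(-66)) = (2 - 48*(-2 + 12))*(48*(-1/66)) = (2 - 48*10)*(-8/11) = (2 - 12*40)*(-8/11) = (2 - 480)*(-8/11) = -478*(-8/11) = 3824/11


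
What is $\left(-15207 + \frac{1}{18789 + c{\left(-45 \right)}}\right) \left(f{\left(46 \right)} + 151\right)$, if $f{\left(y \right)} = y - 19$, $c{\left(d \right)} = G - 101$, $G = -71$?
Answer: $- \frac{50393351804}{18617} \approx -2.7068 \cdot 10^{6}$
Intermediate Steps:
$c{\left(d \right)} = -172$ ($c{\left(d \right)} = -71 - 101 = -172$)
$f{\left(y \right)} = -19 + y$ ($f{\left(y \right)} = y - 19 = -19 + y$)
$\left(-15207 + \frac{1}{18789 + c{\left(-45 \right)}}\right) \left(f{\left(46 \right)} + 151\right) = \left(-15207 + \frac{1}{18789 - 172}\right) \left(\left(-19 + 46\right) + 151\right) = \left(-15207 + \frac{1}{18617}\right) \left(27 + 151\right) = \left(-15207 + \frac{1}{18617}\right) 178 = \left(- \frac{283108718}{18617}\right) 178 = - \frac{50393351804}{18617}$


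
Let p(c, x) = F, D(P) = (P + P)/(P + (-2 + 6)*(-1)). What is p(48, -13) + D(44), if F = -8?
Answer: -29/5 ≈ -5.8000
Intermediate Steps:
D(P) = 2*P/(-4 + P) (D(P) = (2*P)/(P + 4*(-1)) = (2*P)/(P - 4) = (2*P)/(-4 + P) = 2*P/(-4 + P))
p(c, x) = -8
p(48, -13) + D(44) = -8 + 2*44/(-4 + 44) = -8 + 2*44/40 = -8 + 2*44*(1/40) = -8 + 11/5 = -29/5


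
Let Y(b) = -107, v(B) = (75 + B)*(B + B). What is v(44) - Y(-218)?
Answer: 10579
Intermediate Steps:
v(B) = 2*B*(75 + B) (v(B) = (75 + B)*(2*B) = 2*B*(75 + B))
v(44) - Y(-218) = 2*44*(75 + 44) - 1*(-107) = 2*44*119 + 107 = 10472 + 107 = 10579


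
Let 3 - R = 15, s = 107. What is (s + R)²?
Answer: 9025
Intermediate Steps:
R = -12 (R = 3 - 1*15 = 3 - 15 = -12)
(s + R)² = (107 - 12)² = 95² = 9025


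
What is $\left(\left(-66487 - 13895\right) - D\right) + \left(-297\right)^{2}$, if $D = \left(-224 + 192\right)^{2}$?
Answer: $6803$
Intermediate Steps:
$D = 1024$ ($D = \left(-32\right)^{2} = 1024$)
$\left(\left(-66487 - 13895\right) - D\right) + \left(-297\right)^{2} = \left(\left(-66487 - 13895\right) - 1024\right) + \left(-297\right)^{2} = \left(-80382 - 1024\right) + 88209 = -81406 + 88209 = 6803$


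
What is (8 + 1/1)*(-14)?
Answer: -126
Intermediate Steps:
(8 + 1/1)*(-14) = (8 + 1)*(-14) = 9*(-14) = -126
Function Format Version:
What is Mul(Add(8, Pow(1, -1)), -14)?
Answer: -126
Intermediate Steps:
Mul(Add(8, Pow(1, -1)), -14) = Mul(Add(8, 1), -14) = Mul(9, -14) = -126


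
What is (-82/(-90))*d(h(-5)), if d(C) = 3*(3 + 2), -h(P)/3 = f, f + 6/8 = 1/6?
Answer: 41/3 ≈ 13.667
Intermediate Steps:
f = -7/12 (f = -¾ + 1/6 = -¾ + ⅙ = -7/12 ≈ -0.58333)
h(P) = 7/4 (h(P) = -3*(-7/12) = 7/4)
d(C) = 15 (d(C) = 3*5 = 15)
(-82/(-90))*d(h(-5)) = -82/(-90)*15 = -82*(-1/90)*15 = (41/45)*15 = 41/3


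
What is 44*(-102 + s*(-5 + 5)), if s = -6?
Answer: -4488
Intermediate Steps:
44*(-102 + s*(-5 + 5)) = 44*(-102 - 6*(-5 + 5)) = 44*(-102 - 6*0) = 44*(-102 + 0) = 44*(-102) = -4488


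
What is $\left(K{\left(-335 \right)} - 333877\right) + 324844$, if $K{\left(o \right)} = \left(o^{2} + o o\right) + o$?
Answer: $215082$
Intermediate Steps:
$K{\left(o \right)} = o + 2 o^{2}$ ($K{\left(o \right)} = \left(o^{2} + o^{2}\right) + o = 2 o^{2} + o = o + 2 o^{2}$)
$\left(K{\left(-335 \right)} - 333877\right) + 324844 = \left(- 335 \left(1 + 2 \left(-335\right)\right) - 333877\right) + 324844 = \left(- 335 \left(1 - 670\right) - 333877\right) + 324844 = \left(\left(-335\right) \left(-669\right) - 333877\right) + 324844 = \left(224115 - 333877\right) + 324844 = -109762 + 324844 = 215082$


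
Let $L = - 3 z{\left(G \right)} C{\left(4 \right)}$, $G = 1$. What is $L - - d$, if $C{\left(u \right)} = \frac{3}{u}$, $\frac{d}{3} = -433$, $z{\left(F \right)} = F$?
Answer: $- \frac{5205}{4} \approx -1301.3$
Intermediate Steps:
$d = -1299$ ($d = 3 \left(-433\right) = -1299$)
$L = - \frac{9}{4}$ ($L = \left(-3\right) 1 \cdot \frac{3}{4} = - 3 \cdot 3 \cdot \frac{1}{4} = \left(-3\right) \frac{3}{4} = - \frac{9}{4} \approx -2.25$)
$L - - d = - \frac{9}{4} - \left(-1\right) \left(-1299\right) = - \frac{9}{4} - 1299 = - \frac{5205}{4}$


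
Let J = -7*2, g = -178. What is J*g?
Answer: 2492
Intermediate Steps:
J = -14
J*g = -14*(-178) = 2492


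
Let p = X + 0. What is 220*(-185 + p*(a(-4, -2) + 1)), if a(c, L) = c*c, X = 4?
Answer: -25740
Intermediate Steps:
a(c, L) = c²
p = 4 (p = 4 + 0 = 4)
220*(-185 + p*(a(-4, -2) + 1)) = 220*(-185 + 4*((-4)² + 1)) = 220*(-185 + 4*(16 + 1)) = 220*(-185 + 4*17) = 220*(-185 + 68) = 220*(-117) = -25740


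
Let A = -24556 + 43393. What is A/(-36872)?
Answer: -18837/36872 ≈ -0.51088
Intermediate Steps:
A = 18837
A/(-36872) = 18837/(-36872) = 18837*(-1/36872) = -18837/36872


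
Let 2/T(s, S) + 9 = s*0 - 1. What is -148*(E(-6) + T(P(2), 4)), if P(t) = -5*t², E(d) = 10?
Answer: -7252/5 ≈ -1450.4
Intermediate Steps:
T(s, S) = -⅕ (T(s, S) = 2/(-9 + (s*0 - 1)) = 2/(-9 + (0 - 1)) = 2/(-9 - 1) = 2/(-10) = 2*(-⅒) = -⅕)
-148*(E(-6) + T(P(2), 4)) = -148*(10 - ⅕) = -148*49/5 = -7252/5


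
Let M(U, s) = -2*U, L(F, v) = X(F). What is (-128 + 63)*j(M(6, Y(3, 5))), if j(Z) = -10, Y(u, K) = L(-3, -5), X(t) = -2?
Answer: 650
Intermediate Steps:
L(F, v) = -2
Y(u, K) = -2
(-128 + 63)*j(M(6, Y(3, 5))) = (-128 + 63)*(-10) = -65*(-10) = 650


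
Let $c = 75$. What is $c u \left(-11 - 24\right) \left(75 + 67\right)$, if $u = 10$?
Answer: $-3727500$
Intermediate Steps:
$c u \left(-11 - 24\right) \left(75 + 67\right) = 75 \cdot 10 \left(-11 - 24\right) \left(75 + 67\right) = 750 \left(\left(-35\right) 142\right) = 750 \left(-4970\right) = -3727500$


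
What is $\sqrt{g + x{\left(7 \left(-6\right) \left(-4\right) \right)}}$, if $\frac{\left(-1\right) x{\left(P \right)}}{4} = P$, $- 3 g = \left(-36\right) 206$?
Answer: $30 \sqrt{2} \approx 42.426$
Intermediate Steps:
$g = 2472$ ($g = - \frac{\left(-36\right) 206}{3} = \left(- \frac{1}{3}\right) \left(-7416\right) = 2472$)
$x{\left(P \right)} = - 4 P$
$\sqrt{g + x{\left(7 \left(-6\right) \left(-4\right) \right)}} = \sqrt{2472 - 4 \cdot 7 \left(-6\right) \left(-4\right)} = \sqrt{2472 - 4 \left(\left(-42\right) \left(-4\right)\right)} = \sqrt{2472 - 672} = \sqrt{1800} = 30 \sqrt{2}$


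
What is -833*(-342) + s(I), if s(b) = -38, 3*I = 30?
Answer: 284848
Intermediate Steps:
I = 10 (I = (⅓)*30 = 10)
-833*(-342) + s(I) = -833*(-342) - 38 = 284886 - 38 = 284848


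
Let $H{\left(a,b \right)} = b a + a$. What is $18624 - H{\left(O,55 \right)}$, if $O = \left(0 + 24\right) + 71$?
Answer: $13304$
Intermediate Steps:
$O = 95$ ($O = 24 + 71 = 95$)
$H{\left(a,b \right)} = a + a b$ ($H{\left(a,b \right)} = a b + a = a + a b$)
$18624 - H{\left(O,55 \right)} = 18624 - 95 \left(1 + 55\right) = 18624 - 95 \cdot 56 = 18624 - 5320 = 13304$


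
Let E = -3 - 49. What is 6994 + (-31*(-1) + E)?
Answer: 6973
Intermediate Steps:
E = -52
6994 + (-31*(-1) + E) = 6994 + (-31*(-1) - 52) = 6994 + (31 - 52) = 6994 - 21 = 6973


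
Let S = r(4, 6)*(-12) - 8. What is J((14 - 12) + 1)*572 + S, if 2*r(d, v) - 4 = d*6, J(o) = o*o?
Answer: 4972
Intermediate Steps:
J(o) = o²
r(d, v) = 2 + 3*d (r(d, v) = 2 + (d*6)/2 = 2 + (6*d)/2 = 2 + 3*d)
S = -176 (S = (2 + 3*4)*(-12) - 8 = (2 + 12)*(-12) - 8 = 14*(-12) - 8 = -168 - 8 = -176)
J((14 - 12) + 1)*572 + S = ((14 - 12) + 1)²*572 - 176 = (2 + 1)²*572 - 176 = 3²*572 - 176 = 9*572 - 176 = 5148 - 176 = 4972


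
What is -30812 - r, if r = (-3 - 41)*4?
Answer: -30636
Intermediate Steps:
r = -176 (r = -44*4 = -176)
-30812 - r = -30812 - 1*(-176) = -30812 + 176 = -30636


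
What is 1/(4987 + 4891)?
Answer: 1/9878 ≈ 0.00010124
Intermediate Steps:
1/(4987 + 4891) = 1/9878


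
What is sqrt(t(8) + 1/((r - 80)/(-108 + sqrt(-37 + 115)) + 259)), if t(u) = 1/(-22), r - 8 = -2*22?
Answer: sqrt(-565664 + 5214*sqrt(78))/(22*sqrt(28088 - 259*sqrt(78))) ≈ 0.20399*I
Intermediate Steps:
r = -36 (r = 8 - 2*22 = 8 - 44 = -36)
t(u) = -1/22
sqrt(t(8) + 1/((r - 80)/(-108 + sqrt(-37 + 115)) + 259)) = sqrt(-1/22 + 1/((-36 - 80)/(-108 + sqrt(-37 + 115)) + 259)) = sqrt(-1/22 + 1/(-116/(-108 + sqrt(78)) + 259)) = sqrt(-1/22 + 1/(259 - 116/(-108 + sqrt(78))))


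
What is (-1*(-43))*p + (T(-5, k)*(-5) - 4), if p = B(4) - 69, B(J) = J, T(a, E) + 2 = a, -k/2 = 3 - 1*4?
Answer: -2764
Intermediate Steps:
k = 2 (k = -2*(3 - 1*4) = -2*(3 - 4) = -2*(-1) = 2)
T(a, E) = -2 + a
p = -65 (p = 4 - 69 = -65)
(-1*(-43))*p + (T(-5, k)*(-5) - 4) = -1*(-43)*(-65) + ((-2 - 5)*(-5) - 4) = 43*(-65) + (-7*(-5) - 4) = -2795 + (35 - 4) = -2795 + 31 = -2764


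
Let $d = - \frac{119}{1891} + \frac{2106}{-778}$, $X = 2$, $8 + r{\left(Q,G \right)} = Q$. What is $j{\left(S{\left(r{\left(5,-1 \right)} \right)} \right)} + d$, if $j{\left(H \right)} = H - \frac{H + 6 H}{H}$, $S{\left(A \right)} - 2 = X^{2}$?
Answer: $- \frac{2773113}{735599} \approx -3.7699$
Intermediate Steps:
$r{\left(Q,G \right)} = -8 + Q$
$S{\left(A \right)} = 6$ ($S{\left(A \right)} = 2 + 2^{2} = 2 + 4 = 6$)
$j{\left(H \right)} = -7 + H$ ($j{\left(H \right)} = H - \frac{7 H}{H} = H - 7 = -7 + H$)
$d = - \frac{2037514}{735599}$ ($d = \left(-119\right) \frac{1}{1891} + 2106 \left(- \frac{1}{778}\right) = - \frac{119}{1891} - \frac{1053}{389} = - \frac{2037514}{735599} \approx -2.7699$)
$j{\left(S{\left(r{\left(5,-1 \right)} \right)} \right)} + d = \left(-7 + 6\right) - \frac{2037514}{735599} = -1 - \frac{2037514}{735599} = - \frac{2773113}{735599}$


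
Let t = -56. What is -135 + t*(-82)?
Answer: 4457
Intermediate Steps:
-135 + t*(-82) = -135 - 56*(-82) = -135 + 4592 = 4457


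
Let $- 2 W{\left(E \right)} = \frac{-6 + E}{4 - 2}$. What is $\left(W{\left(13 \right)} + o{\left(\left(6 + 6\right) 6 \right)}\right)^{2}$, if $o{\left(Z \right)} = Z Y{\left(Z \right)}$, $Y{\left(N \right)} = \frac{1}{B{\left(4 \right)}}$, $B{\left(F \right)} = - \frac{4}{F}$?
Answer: $\frac{87025}{16} \approx 5439.1$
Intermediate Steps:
$Y{\left(N \right)} = -1$ ($Y{\left(N \right)} = \frac{1}{\left(-4\right) \frac{1}{4}} = \frac{1}{-1} = -1$)
$o{\left(Z \right)} = - Z$ ($o{\left(Z \right)} = Z \left(-1\right) = - Z$)
$W{\left(E \right)} = \frac{3}{2} - \frac{E}{4}$ ($W{\left(E \right)} = - \frac{\left(-6 + E\right) \frac{1}{4 - 2}}{2} = - \frac{\left(-6 + E\right) \frac{1}{2}}{2} = - \frac{-3 + \frac{E}{2}}{2} = \frac{3}{2} - \frac{E}{4}$)
$\left(W{\left(13 \right)} + o{\left(\left(6 + 6\right) 6 \right)}\right)^{2} = \left(\left(\frac{3}{2} - \frac{13}{4}\right) - \left(6 + 6\right) 6\right)^{2} = \left(\left(\frac{3}{2} - \frac{13}{4}\right) - 12 \cdot 6\right)^{2} = \left(- \frac{7}{4} - 72\right)^{2} = \left(- \frac{295}{4}\right)^{2} = \frac{87025}{16}$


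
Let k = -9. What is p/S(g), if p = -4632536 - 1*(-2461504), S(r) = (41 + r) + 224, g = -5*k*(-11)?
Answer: 1085516/115 ≈ 9439.3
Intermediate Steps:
g = -495 (g = -5*(-9)*(-11) = 45*(-11) = -495)
S(r) = 265 + r
p = -2171032 (p = -4632536 + 2461504 = -2171032)
p/S(g) = -2171032/(265 - 495) = -2171032/(-230) = -2171032*(-1/230) = 1085516/115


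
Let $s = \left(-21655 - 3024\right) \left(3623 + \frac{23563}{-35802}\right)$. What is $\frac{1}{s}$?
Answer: $- \frac{35802}{3200547521357} \approx -1.1186 \cdot 10^{-8}$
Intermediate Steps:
$s = - \frac{3200547521357}{35802}$ ($s = - 24679 \left(3623 + 23563 \left(- \frac{1}{35802}\right)\right) = - 24679 \left(3623 - \frac{23563}{35802}\right) = \left(-24679\right) \frac{129687083}{35802} = - \frac{3200547521357}{35802} \approx -8.9396 \cdot 10^{7}$)
$\frac{1}{s} = \frac{1}{- \frac{3200547521357}{35802}} = - \frac{35802}{3200547521357}$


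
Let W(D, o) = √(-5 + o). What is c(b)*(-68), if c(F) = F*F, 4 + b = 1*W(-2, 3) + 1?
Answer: -476 + 408*I*√2 ≈ -476.0 + 577.0*I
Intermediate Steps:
b = -3 + I*√2 (b = -4 + (1*√(-5 + 3) + 1) = -4 + (1*√(-2) + 1) = -4 + (1*(I*√2) + 1) = -4 + (I*√2 + 1) = -4 + (1 + I*√2) = -3 + I*√2 ≈ -3.0 + 1.4142*I)
c(F) = F²
c(b)*(-68) = (-3 + I*√2)²*(-68) = -68*(-3 + I*√2)²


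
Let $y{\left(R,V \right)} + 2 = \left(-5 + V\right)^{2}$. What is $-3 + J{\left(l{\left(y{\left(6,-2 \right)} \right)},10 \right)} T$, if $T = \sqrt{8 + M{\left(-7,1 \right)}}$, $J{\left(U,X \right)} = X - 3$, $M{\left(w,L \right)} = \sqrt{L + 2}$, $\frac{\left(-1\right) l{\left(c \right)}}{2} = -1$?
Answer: $-3 + 7 \sqrt{8 + \sqrt{3}} \approx 18.837$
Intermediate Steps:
$y{\left(R,V \right)} = -2 + \left(-5 + V\right)^{2}$
$l{\left(c \right)} = 2$ ($l{\left(c \right)} = \left(-2\right) \left(-1\right) = 2$)
$M{\left(w,L \right)} = \sqrt{2 + L}$
$J{\left(U,X \right)} = -3 + X$ ($J{\left(U,X \right)} = X - 3 = -3 + X$)
$T = \sqrt{8 + \sqrt{3}}$ ($T = \sqrt{8 + \sqrt{2 + 1}} = \sqrt{8 + \sqrt{3}} \approx 3.1196$)
$-3 + J{\left(l{\left(y{\left(6,-2 \right)} \right)},10 \right)} T = -3 + \left(-3 + 10\right) \sqrt{8 + \sqrt{3}} = -3 + 7 \sqrt{8 + \sqrt{3}}$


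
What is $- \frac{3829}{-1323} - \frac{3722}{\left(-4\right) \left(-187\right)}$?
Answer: $- \frac{147151}{70686} \approx -2.0818$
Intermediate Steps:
$- \frac{3829}{-1323} - \frac{3722}{\left(-4\right) \left(-187\right)} = \left(-3829\right) \left(- \frac{1}{1323}\right) - \frac{3722}{748} = \frac{547}{189} - \frac{1861}{374} = - \frac{147151}{70686}$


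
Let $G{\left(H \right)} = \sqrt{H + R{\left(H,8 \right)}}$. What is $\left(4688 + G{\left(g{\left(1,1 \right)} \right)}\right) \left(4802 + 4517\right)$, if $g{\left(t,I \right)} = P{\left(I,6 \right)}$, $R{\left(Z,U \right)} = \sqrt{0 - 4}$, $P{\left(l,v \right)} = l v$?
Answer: $43687472 + 9319 \sqrt{6 + 2 i} \approx 4.3711 \cdot 10^{7} + 3754.0 i$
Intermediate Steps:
$R{\left(Z,U \right)} = 2 i$ ($R{\left(Z,U \right)} = \sqrt{-4} = 2 i$)
$g{\left(t,I \right)} = 6 I$ ($g{\left(t,I \right)} = I 6 = 6 I$)
$G{\left(H \right)} = \sqrt{H + 2 i}$
$\left(4688 + G{\left(g{\left(1,1 \right)} \right)}\right) \left(4802 + 4517\right) = \left(4688 + \sqrt{6 \cdot 1 + 2 i}\right) \left(4802 + 4517\right) = \left(4688 + \sqrt{6 + 2 i}\right) 9319 = 43687472 + 9319 \sqrt{6 + 2 i}$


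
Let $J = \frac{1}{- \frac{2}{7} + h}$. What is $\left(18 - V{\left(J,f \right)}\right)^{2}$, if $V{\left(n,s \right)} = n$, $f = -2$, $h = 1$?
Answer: $\frac{6889}{25} \approx 275.56$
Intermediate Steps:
$J = \frac{7}{5}$ ($J = \frac{1}{- \frac{2}{7} + 1} = \frac{1}{\frac{5}{7}} = \frac{7}{5} \approx 1.4$)
$\left(18 - V{\left(J,f \right)}\right)^{2} = \left(18 - \frac{7}{5}\right)^{2} = \left(\frac{83}{5}\right)^{2} = \frac{6889}{25}$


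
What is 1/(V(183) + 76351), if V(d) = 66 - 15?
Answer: 1/76402 ≈ 1.3089e-5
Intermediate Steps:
V(d) = 51
1/(V(183) + 76351) = 1/(51 + 76351) = 1/76402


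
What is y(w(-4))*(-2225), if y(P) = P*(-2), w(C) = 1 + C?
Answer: -13350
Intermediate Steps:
y(P) = -2*P
y(w(-4))*(-2225) = -2*(1 - 4)*(-2225) = -2*(-3)*(-2225) = 6*(-2225) = -13350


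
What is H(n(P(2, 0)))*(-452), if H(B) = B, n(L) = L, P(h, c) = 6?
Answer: -2712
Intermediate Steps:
H(n(P(2, 0)))*(-452) = 6*(-452) = -2712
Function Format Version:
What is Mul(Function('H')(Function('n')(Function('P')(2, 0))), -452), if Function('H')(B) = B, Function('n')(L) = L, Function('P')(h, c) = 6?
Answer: -2712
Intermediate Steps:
Mul(Function('H')(Function('n')(Function('P')(2, 0))), -452) = Mul(6, -452) = -2712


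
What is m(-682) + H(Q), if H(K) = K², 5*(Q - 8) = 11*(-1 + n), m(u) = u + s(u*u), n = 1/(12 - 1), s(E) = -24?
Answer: -670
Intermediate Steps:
n = 1/11 ≈ 0.090909
m(u) = -24 + u (m(u) = u - 24 = -24 + u)
Q = 6 (Q = 8 + (11*(-1 + 1/11))/5 = 8 + (11*(-10/11))/5 = 8 + (⅕)*(-10) = 8 - 2 = 6)
m(-682) + H(Q) = (-24 - 682) + 6² = -706 + 36 = -670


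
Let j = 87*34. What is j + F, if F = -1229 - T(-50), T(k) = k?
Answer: 1779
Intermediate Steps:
F = -1179 (F = -1229 - 1*(-50) = -1229 + 50 = -1179)
j = 2958
j + F = 2958 - 1179 = 1779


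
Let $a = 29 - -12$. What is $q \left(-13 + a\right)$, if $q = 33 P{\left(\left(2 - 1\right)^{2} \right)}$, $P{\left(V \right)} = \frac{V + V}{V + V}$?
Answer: $924$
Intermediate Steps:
$P{\left(V \right)} = 1$ ($P{\left(V \right)} = \frac{2 V}{2 V} = 2 V \frac{1}{2 V} = 1$)
$a = 41$ ($a = 29 + 12 = 41$)
$q = 33$ ($q = 33 \cdot 1 = 33$)
$q \left(-13 + a\right) = 33 \left(-13 + 41\right) = 33 \cdot 28 = 924$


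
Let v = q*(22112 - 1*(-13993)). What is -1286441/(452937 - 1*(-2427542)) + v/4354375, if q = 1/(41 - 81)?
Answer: -44833972173859/100341485965000 ≈ -0.44681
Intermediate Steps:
q = -1/40 (q = 1/(-40) = -1/40 ≈ -0.025000)
v = -7221/8 (v = -(22112 - 1*(-13993))/40 = -(22112 + 13993)/40 = -1/40*36105 = -7221/8 ≈ -902.63)
-1286441/(452937 - 1*(-2427542)) + v/4354375 = -1286441/(452937 - 1*(-2427542)) - 7221/8/4354375 = -1286441/(452937 + 2427542) - 7221/8*1/4354375 = -1286441/2880479 - 7221/34835000 = -44833972173859/100341485965000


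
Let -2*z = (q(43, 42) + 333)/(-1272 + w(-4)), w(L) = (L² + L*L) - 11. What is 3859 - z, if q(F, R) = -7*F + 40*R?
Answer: 4826753/1251 ≈ 3858.3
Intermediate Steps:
w(L) = -11 + 2*L² (w(L) = (L² + L²) - 11 = 2*L² - 11 = -11 + 2*L²)
z = 856/1251 (z = -((-7*43 + 40*42) + 333)/(2*(-1272 + (-11 + 2*(-4)²))) = -((-301 + 1680) + 333)/(2*(-1272 + (-11 + 2*16))) = -(1379 + 333)/(2*(-1272 + (-11 + 32))) = -856/(-1272 + 21) = -856/(-1251) = -856*(-1)/1251 = -½*(-1712/1251) = 856/1251 ≈ 0.68425)
3859 - z = 3859 - 1*856/1251 = 3859 - 856/1251 = 4826753/1251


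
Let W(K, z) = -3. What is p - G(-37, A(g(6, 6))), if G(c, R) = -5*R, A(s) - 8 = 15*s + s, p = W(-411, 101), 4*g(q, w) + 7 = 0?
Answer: -103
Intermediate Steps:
g(q, w) = -7/4 (g(q, w) = -7/4 + (¼)*0 = -7/4 + 0 = -7/4)
p = -3
A(s) = 8 + 16*s (A(s) = 8 + (15*s + s) = 8 + 16*s)
p - G(-37, A(g(6, 6))) = -3 - (-5)*(8 + 16*(-7/4)) = -3 - (-5)*(8 - 28) = -3 - (-5)*(-20) = -3 - 1*100 = -3 - 100 = -103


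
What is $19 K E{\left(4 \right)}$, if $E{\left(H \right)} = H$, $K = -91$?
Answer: $-6916$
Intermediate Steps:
$19 K E{\left(4 \right)} = 19 \left(-91\right) 4 = \left(-1729\right) 4 = -6916$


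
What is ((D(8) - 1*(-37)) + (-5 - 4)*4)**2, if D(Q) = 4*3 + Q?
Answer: 441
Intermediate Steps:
D(Q) = 12 + Q
((D(8) - 1*(-37)) + (-5 - 4)*4)**2 = (((12 + 8) - 1*(-37)) + (-5 - 4)*4)**2 = ((20 + 37) - 9*4)**2 = (57 - 36)**2 = 21**2 = 441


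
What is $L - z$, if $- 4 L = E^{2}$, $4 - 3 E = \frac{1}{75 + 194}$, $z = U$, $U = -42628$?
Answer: $\frac{111044613863}{2604996} \approx 42628.0$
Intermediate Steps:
$z = -42628$
$E = \frac{1075}{807}$ ($E = \frac{4}{3} - \frac{1}{3 \left(75 + 194\right)} = \frac{4}{3} - \frac{1}{3 \cdot 269} = \frac{4}{3} - \frac{1}{807} = \frac{1075}{807} \approx 1.3321$)
$L = - \frac{1155625}{2604996}$ ($L = - \frac{\left(\frac{1075}{807}\right)^{2}}{4} = \left(- \frac{1}{4}\right) \frac{1155625}{651249} = - \frac{1155625}{2604996} \approx -0.44362$)
$L - z = - \frac{1155625}{2604996} - -42628 = - \frac{1155625}{2604996} + 42628 = \frac{111044613863}{2604996}$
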